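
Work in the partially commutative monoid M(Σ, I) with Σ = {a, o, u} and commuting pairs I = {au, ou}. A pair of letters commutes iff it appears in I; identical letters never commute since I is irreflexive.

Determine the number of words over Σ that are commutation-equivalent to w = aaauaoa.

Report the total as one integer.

7

drop 0:a onto floor
drop 1:a onto {0:a}
drop 2:a onto {1:a}
drop 3:u onto floor
drop 4:a onto {2:a}
drop 5:o onto {4:a}
drop 6:a onto {5:o}
ground layer = {0:a, 3:u}
drop-orders for the pieces not yet dropped (sum over which currently-grounded one goes next):
  1 to go: {3} 1  {6} 1
  2 to go: {3,6} 2  {5,6} 1
  3 to go: {3,5,6} 3  {4,5,6} 1
  4 to go: {2,4,5,6} 1  {3,4,5,6} 4
  5 to go: {1,2,4,5,6} 1  {2,3,4,5,6} 5
  if 0:a drops first: 6 orders
  if 3:u drops first: 1 orders
heap linearizations: 7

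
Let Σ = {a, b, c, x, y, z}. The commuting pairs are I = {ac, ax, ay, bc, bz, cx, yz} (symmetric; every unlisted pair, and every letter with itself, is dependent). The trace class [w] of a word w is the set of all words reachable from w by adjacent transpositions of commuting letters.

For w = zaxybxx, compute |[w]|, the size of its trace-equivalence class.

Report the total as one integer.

3

drop 0:z onto floor
drop 1:a onto {0:z}
drop 2:x onto {0:z}
drop 3:y onto {2:x}
drop 4:b onto {1:a, 3:y}
drop 5:x onto {4:b}
drop 6:x onto {5:x}
ground layer = {0:z}
drop-orders for the pieces not yet dropped (sum over which currently-grounded one goes next):
  1 to go: {6} 1
  2 to go: {5,6} 1
  3 to go: {4,5,6} 1
  4 to go: {1,4,5,6} 1  {3,4,5,6} 1
  5 to go: {1,3,4,5,6} 2  {2,3,4,5,6} 1
  if 0:z drops first: 3 orders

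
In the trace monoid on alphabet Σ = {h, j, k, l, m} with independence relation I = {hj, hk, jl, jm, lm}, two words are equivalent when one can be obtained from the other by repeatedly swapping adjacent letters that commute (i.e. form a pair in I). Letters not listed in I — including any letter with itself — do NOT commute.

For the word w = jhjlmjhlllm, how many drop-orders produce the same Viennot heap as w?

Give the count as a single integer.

#0=j has no predecessor
#1=h has no predecessor
#2=j depends on [0:j]
#3=l depends on [1:h]
#4=m depends on [1:h]
#5=j depends on [2:j]
#6=h depends on [3:l, 4:m]
#7=l depends on [6:h]
#8=l depends on [7:l]
#9=l depends on [8:l]
#10=m depends on [6:h]
sources: [0:j, 1:h]
N(rest) = Σ N(rest − s) over sources s of rest; N(one piece) = 1:
  size 1 → [5]=1  [9]=1  [10]=1
  size 2 → [2,5]=1  [5,9]=2  [5,10]=2  [8,9]=1  [9,10]=2
  size 3 → [0,2,5]=1  [2,5,9]=3  [2,5,10]=3  [5,8,9]=3  [5,9,10]=6  [7,8,9]=1  [8,9,10]=3
  size 4 → [0,2,5,9]=4  [0,2,5,10]=4  [2,5,8,9]=6  [2,5,9,10]=12  [5,7,8,9]=4  [5,8,9,10]=12  [7,8,9,10]=4
  size 5 → [0,2,5,8,9]=10  [0,2,5,9,10]=20  [2,5,7,8,9]=10  [2,5,8,9,10]=30  [5,7,8,9,10]=20  [6,7,8,9,10]=4
  size 6 → [0,2,5,7,8,9]=20  [0,2,5,8,9,10]=60  [2,5,7,8,9,10]=60  [3,6,7,8,9,10]=4  [4,6,7,8,9,10]=4  [5,6,7,8,9,10]=24
  size 7 → [0,2,5,7,8,9,10]=140  [2,5,6,7,8,9,10]=84  [3,4,6,7,8,9,10]=8  [3,5,6,7,8,9,10]=28  [4,5,6,7,8,9,10]=28
  size 8 → [0,2,5,6,7,8,9,10]=224  [1,3,4,6,7,8,9,10]=8  [2,3,5,6,7,8,9,10]=112  [2,4,5,6,7,8,9,10]=112  [3,4,5,6,7,8,9,10]=64
  size 9 → [0,2,3,5,6,7,8,9,10]=336  [0,2,4,5,6,7,8,9,10]=336  [1,3,4,5,6,7,8,9,10]=72  [2,3,4,5,6,7,8,9,10]=288
  first=0(j) contributes 360
  first=1(h) contributes 960
|[w]| = 1320

1320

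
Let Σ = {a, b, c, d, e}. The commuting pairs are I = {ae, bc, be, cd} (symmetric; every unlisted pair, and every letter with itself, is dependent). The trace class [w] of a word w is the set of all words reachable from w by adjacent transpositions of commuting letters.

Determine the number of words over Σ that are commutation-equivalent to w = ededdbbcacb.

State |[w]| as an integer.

drop 0:e onto floor
drop 1:d onto {0:e}
drop 2:e onto {1:d}
drop 3:d onto {2:e}
drop 4:d onto {3:d}
drop 5:b onto {4:d}
drop 6:b onto {5:b}
drop 7:c onto {2:e}
drop 8:a onto {6:b, 7:c}
drop 9:c onto {8:a}
drop 10:b onto {8:a}
ground layer = {0:e}
drop-orders for the pieces not yet dropped (sum over which currently-grounded one goes next):
  1 to go: {9} 1  {10} 1
  2 to go: {9,10} 2
  3 to go: {8,9,10} 2
  4 to go: {6,8,9,10} 2  {7,8,9,10} 2
  5 to go: {5,6,8,9,10} 2  {6,7,8,9,10} 4
  6 to go: {4,5,6,8,9,10} 2  {5,6,7,8,9,10} 6
  7 to go: {3,4,5,6,8,9,10} 2  {4,5,6,7,8,9,10} 8
  8 to go: {3,4,5,6,7,8,9,10} 10
  9 to go: {2,3,4,5,6,7,8,9,10} 10
  if 0:e drops first: 10 orders

10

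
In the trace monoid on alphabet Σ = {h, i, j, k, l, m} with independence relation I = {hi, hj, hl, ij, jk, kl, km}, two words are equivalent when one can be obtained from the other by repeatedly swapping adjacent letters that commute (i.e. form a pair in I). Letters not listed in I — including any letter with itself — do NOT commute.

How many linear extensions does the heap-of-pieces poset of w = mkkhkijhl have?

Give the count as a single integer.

drop 0:m onto floor
drop 1:k onto floor
drop 2:k onto {1:k}
drop 3:h onto {0:m, 2:k}
drop 4:k onto {3:h}
drop 5:i onto {4:k}
drop 6:j onto {0:m}
drop 7:h onto {4:k}
drop 8:l onto {5:i, 6:j}
ground layer = {0:m, 1:k}
drop-orders for the pieces not yet dropped (sum over which currently-grounded one goes next):
  1 to go: {7} 1  {8} 1
  2 to go: {5,8} 1  {6,8} 1  {7,8} 2
  3 to go: {5,6,8} 2  {5,7,8} 3  {6,7,8} 3
  4 to go: {4,5,7,8} 3  {5,6,7,8} 8
  5 to go: {3,4,5,7,8} 3  {4,5,6,7,8} 11
  6 to go: {2,3,4,5,7,8} 3  {3,4,5,6,7,8} 14
  7 to go: {0,3,4,5,6,7,8} 14  {1,2,3,4,5,7,8} 3  {2,3,4,5,6,7,8} 17
  if 0:m drops first: 20 orders
  if 1:k drops first: 31 orders
heap linearizations: 51

51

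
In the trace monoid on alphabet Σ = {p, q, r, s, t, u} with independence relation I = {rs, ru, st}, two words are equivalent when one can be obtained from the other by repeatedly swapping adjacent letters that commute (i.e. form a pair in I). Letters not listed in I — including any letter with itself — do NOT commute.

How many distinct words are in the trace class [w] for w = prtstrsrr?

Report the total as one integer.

0(p) covers ∅
1(r) covers 0:p
2(t) covers 1:r
3(s) covers 0:p
4(t) covers 2:t
5(r) covers 4:t
6(s) covers 3:s
7(r) covers 5:r
8(r) covers 7:r
floor of heap: 0:p
completions by unplaced set U, small U first (add the entries for U minus each lowest piece of U):
  |U|=1: {6}:1  {8}:1
  |U|=2: {3,6}:1  {6,8}:2  {7,8}:1
  |U|=3: {3,6,8}:3  {5,7,8}:1  {6,7,8}:3
  |U|=4: {3,6,7,8}:6  {4,5,7,8}:1  {5,6,7,8}:4
  |U|=5: {2,4,5,7,8}:1  {3,5,6,7,8}:10  {4,5,6,7,8}:5
  |U|=6: {1,2,4,5,7,8}:1  {2,4,5,6,7,8}:6  {3,4,5,6,7,8}:15
  |U|=7: {1,2,4,5,6,7,8}:7  {2,3,4,5,6,7,8}:21
  start at 0(p): 28

28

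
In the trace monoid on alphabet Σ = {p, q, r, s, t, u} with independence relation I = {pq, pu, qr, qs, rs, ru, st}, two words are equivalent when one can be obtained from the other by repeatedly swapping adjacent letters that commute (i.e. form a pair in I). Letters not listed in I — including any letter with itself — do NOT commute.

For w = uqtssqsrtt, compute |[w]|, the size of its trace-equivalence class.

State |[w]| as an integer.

168

0(u) covers ∅
1(q) covers 0:u
2(t) covers 1:q
3(s) covers 0:u
4(s) covers 3:s
5(q) covers 2:t
6(s) covers 4:s
7(r) covers 2:t
8(t) covers 5:q, 7:r
9(t) covers 8:t
floor of heap: 0:u
completions by unplaced set U, small U first (add the entries for U minus each lowest piece of U):
  |U|=1: {6}:1  {9}:1
  |U|=2: {4,6}:1  {6,9}:2  {8,9}:1
  |U|=3: {3,4,6}:1  {4,6,9}:3  {5,8,9}:1  {6,8,9}:3  {7,8,9}:1
  |U|=4: {3,4,6,9}:4  {4,6,8,9}:6  {5,6,8,9}:4  {5,7,8,9}:2  {6,7,8,9}:4
  |U|=5: {2,5,7,8,9}:2  {3,4,6,8,9}:10  {4,5,6,8,9}:10  {4,6,7,8,9}:10  {5,6,7,8,9}:10
  |U|=6: {1,2,5,7,8,9}:2  {2,5,6,7,8,9}:12  {3,4,5,6,8,9}:20  {3,4,6,7,8,9}:20  {4,5,6,7,8,9}:30
  |U|=7: {1,2,5,6,7,8,9}:14  {2,4,5,6,7,8,9}:42  {3,4,5,6,7,8,9}:70
  |U|=8: {1,2,4,5,6,7,8,9}:56  {2,3,4,5,6,7,8,9}:112
  start at 0(u): 168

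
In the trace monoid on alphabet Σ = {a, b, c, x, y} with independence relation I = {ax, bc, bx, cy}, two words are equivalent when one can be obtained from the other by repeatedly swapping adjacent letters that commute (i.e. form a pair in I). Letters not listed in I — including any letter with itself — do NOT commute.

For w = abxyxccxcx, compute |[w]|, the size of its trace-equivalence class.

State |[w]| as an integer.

3

piece 0:a — minimal
piece 1:b rests on {0:a}
piece 2:x — minimal
piece 3:y rests on {1:b, 2:x}
piece 4:x rests on {3:y}
piece 5:c rests on {4:x}
piece 6:c rests on {5:c}
piece 7:x rests on {6:c}
piece 8:c rests on {7:x}
piece 9:x rests on {8:c}
minimal pieces: {0:a, 2:x}
ways to finish when only these pieces remain (= sum over removing one remaining piece with nothing left below it):
  1 left: {9}→1
  2 left: {8,9}→1
  3 left: {7,8,9}→1
  4 left: {6,7,8,9}→1
  5 left: {5,6,7,8,9}→1
  6 left: {4,5,6,7,8,9}→1
  7 left: {3,4,5,6,7,8,9}→1
  8 left: {1,3,4,5,6,7,8,9}→1  {2,3,4,5,6,7,8,9}→1
  placing 0:a first → 2 extensions
  placing 2:x first → 1 extensions
total linear extensions = 3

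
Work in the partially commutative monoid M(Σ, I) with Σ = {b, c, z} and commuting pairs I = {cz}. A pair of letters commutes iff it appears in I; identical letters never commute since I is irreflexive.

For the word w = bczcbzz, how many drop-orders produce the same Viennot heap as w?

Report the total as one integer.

3

#0=b has no predecessor
#1=c depends on [0:b]
#2=z depends on [0:b]
#3=c depends on [1:c]
#4=b depends on [2:z, 3:c]
#5=z depends on [4:b]
#6=z depends on [5:z]
sources: [0:b]
N(rest) = Σ N(rest − s) over sources s of rest; N(one piece) = 1:
  size 1 → [6]=1
  size 2 → [5,6]=1
  size 3 → [4,5,6]=1
  size 4 → [2,4,5,6]=1  [3,4,5,6]=1
  size 5 → [1,3,4,5,6]=1  [2,3,4,5,6]=2
  first=0(b) contributes 3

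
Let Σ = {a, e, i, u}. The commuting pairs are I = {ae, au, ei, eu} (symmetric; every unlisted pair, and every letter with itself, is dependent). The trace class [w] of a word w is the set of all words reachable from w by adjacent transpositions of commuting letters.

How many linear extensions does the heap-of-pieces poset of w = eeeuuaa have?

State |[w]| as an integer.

drop 0:e onto floor
drop 1:e onto {0:e}
drop 2:e onto {1:e}
drop 3:u onto floor
drop 4:u onto {3:u}
drop 5:a onto floor
drop 6:a onto {5:a}
ground layer = {0:e, 3:u, 5:a}
drop-orders for the pieces not yet dropped (sum over which currently-grounded one goes next):
  1 to go: {2} 1  {4} 1  {6} 1
  2 to go: {1,2} 1  {2,4} 2  {2,6} 2  {3,4} 1  {4,6} 2  {5,6} 1
  3 to go: {0,1,2} 1  {1,2,4} 3  {1,2,6} 3  {2,3,4} 3  {2,4,6} 6  {2,5,6} 3  {3,4,6} 3  {4,5,6} 3
  4 to go: {0,1,2,4} 4  {0,1,2,6} 4  {1,2,3,4} 6  {1,2,4,6} 12  {1,2,5,6} 6  {2,3,4,6} 12  {2,4,5,6} 12  {3,4,5,6} 6
  5 to go: {0,1,2,3,4} 10  {0,1,2,4,6} 20  {0,1,2,5,6} 10  {1,2,3,4,6} 30  {1,2,4,5,6} 30  {2,3,4,5,6} 30
  if 0:e drops first: 90 orders
  if 3:u drops first: 60 orders
  if 5:a drops first: 60 orders
heap linearizations: 210

210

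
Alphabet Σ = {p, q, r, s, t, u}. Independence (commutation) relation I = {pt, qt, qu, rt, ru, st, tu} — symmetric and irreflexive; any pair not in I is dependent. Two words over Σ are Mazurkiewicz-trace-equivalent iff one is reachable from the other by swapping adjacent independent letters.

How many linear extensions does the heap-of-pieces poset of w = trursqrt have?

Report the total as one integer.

84

0(t) covers ∅
1(r) covers ∅
2(u) covers ∅
3(r) covers 1:r
4(s) covers 2:u, 3:r
5(q) covers 4:s
6(r) covers 5:q
7(t) covers 0:t
floor of heap: 0:t, 1:r, 2:u
completions by unplaced set U, small U first (add the entries for U minus each lowest piece of U):
  |U|=1: {6}:1  {7}:1
  |U|=2: {0,7}:1  {5,6}:1  {6,7}:2
  |U|=3: {0,6,7}:3  {4,5,6}:1  {5,6,7}:3
  |U|=4: {0,5,6,7}:6  {2,4,5,6}:1  {3,4,5,6}:1  {4,5,6,7}:4
  |U|=5: {0,4,5,6,7}:10  {1,3,4,5,6}:1  {2,3,4,5,6}:2  {2,4,5,6,7}:5  {3,4,5,6,7}:5
  |U|=6: {0,2,4,5,6,7}:15  {0,3,4,5,6,7}:15  {1,2,3,4,5,6}:3  {1,3,4,5,6,7}:6  {2,3,4,5,6,7}:12
  start at 0(t): 21
  start at 1(r): 42
  start at 2(u): 21
sum over floor = 84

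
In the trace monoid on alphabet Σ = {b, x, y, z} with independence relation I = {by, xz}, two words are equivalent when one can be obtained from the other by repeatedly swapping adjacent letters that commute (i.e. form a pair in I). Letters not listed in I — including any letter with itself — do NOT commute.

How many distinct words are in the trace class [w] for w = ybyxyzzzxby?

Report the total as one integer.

24

0(y) covers ∅
1(b) covers ∅
2(y) covers 0:y
3(x) covers 1:b, 2:y
4(y) covers 3:x
5(z) covers 4:y
6(z) covers 5:z
7(z) covers 6:z
8(x) covers 4:y
9(b) covers 7:z, 8:x
10(y) covers 7:z, 8:x
floor of heap: 0:y, 1:b
completions by unplaced set U, small U first (add the entries for U minus each lowest piece of U):
  |U|=1: {9}:1  {10}:1
  |U|=2: {9,10}:2
  |U|=3: {7,9,10}:2  {8,9,10}:2
  |U|=4: {6,7,9,10}:2  {7,8,9,10}:4
  |U|=5: {5,6,7,9,10}:2  {6,7,8,9,10}:6
  |U|=6: {5,6,7,8,9,10}:8
  |U|=7: {4,5,6,7,8,9,10}:8
  |U|=8: {3,4,5,6,7,8,9,10}:8
  |U|=9: {1,3,4,5,6,7,8,9,10}:8  {2,3,4,5,6,7,8,9,10}:8
  start at 0(y): 16
  start at 1(b): 8
sum over floor = 24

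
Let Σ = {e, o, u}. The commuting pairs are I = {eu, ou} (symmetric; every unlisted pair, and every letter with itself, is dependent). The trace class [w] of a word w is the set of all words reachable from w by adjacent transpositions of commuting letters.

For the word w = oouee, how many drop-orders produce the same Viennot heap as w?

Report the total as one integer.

5

piece 0:o — minimal
piece 1:o rests on {0:o}
piece 2:u — minimal
piece 3:e rests on {1:o}
piece 4:e rests on {3:e}
minimal pieces: {0:o, 2:u}
ways to finish when only these pieces remain (= sum over removing one remaining piece with nothing left below it):
  1 left: {2}→1  {4}→1
  2 left: {2,4}→2  {3,4}→1
  3 left: {1,3,4}→1  {2,3,4}→3
  placing 0:o first → 4 extensions
  placing 2:u first → 1 extensions
total linear extensions = 5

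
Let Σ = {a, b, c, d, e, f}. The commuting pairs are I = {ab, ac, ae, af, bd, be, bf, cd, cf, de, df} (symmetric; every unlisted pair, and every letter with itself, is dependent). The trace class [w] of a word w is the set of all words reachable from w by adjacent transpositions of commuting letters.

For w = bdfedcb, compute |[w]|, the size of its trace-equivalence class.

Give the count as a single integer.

piece 0:b — minimal
piece 1:d — minimal
piece 2:f — minimal
piece 3:e rests on {2:f}
piece 4:d rests on {1:d}
piece 5:c rests on {0:b, 3:e}
piece 6:b rests on {5:c}
minimal pieces: {0:b, 1:d, 2:f}
ways to finish when only these pieces remain (= sum over removing one remaining piece with nothing left below it):
  1 left: {4}→1  {6}→1
  2 left: {1,4}→1  {4,6}→2  {5,6}→1
  3 left: {0,5,6}→1  {1,4,6}→3  {3,5,6}→1  {4,5,6}→3
  4 left: {0,3,5,6}→2  {0,4,5,6}→4  {1,4,5,6}→6  {2,3,5,6}→1  {3,4,5,6}→4
  5 left: {0,1,4,5,6}→10  {0,2,3,5,6}→3  {0,3,4,5,6}→10  {1,3,4,5,6}→10  {2,3,4,5,6}→5
  placing 0:b first → 15 extensions
  placing 1:d first → 18 extensions
  placing 2:f first → 30 extensions
total linear extensions = 63

63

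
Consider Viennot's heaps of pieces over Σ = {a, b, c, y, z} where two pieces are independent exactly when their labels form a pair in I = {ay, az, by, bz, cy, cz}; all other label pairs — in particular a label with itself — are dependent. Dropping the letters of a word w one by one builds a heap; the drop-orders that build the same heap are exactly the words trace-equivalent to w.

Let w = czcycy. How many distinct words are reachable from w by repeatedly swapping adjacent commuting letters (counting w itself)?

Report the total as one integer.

20

drop 0:c onto floor
drop 1:z onto floor
drop 2:c onto {0:c}
drop 3:y onto {1:z}
drop 4:c onto {2:c}
drop 5:y onto {3:y}
ground layer = {0:c, 1:z}
drop-orders for the pieces not yet dropped (sum over which currently-grounded one goes next):
  1 to go: {4} 1  {5} 1
  2 to go: {2,4} 1  {3,5} 1  {4,5} 2
  3 to go: {0,2,4} 1  {1,3,5} 1  {2,4,5} 3  {3,4,5} 3
  4 to go: {0,2,4,5} 4  {1,3,4,5} 4  {2,3,4,5} 6
  if 0:c drops first: 10 orders
  if 1:z drops first: 10 orders
heap linearizations: 20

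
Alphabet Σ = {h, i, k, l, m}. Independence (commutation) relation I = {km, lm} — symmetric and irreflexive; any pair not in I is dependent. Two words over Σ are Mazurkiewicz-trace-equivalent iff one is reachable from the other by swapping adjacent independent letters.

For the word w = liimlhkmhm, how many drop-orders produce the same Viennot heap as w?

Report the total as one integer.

0(l) covers ∅
1(i) covers 0:l
2(i) covers 1:i
3(m) covers 2:i
4(l) covers 2:i
5(h) covers 3:m, 4:l
6(k) covers 5:h
7(m) covers 5:h
8(h) covers 6:k, 7:m
9(m) covers 8:h
floor of heap: 0:l
completions by unplaced set U, small U first (add the entries for U minus each lowest piece of U):
  |U|=1: {9}:1
  |U|=2: {8,9}:1
  |U|=3: {6,8,9}:1  {7,8,9}:1
  |U|=4: {6,7,8,9}:2
  |U|=5: {5,6,7,8,9}:2
  |U|=6: {3,5,6,7,8,9}:2  {4,5,6,7,8,9}:2
  |U|=7: {3,4,5,6,7,8,9}:4
  |U|=8: {2,3,4,5,6,7,8,9}:4
  start at 0(l): 4

4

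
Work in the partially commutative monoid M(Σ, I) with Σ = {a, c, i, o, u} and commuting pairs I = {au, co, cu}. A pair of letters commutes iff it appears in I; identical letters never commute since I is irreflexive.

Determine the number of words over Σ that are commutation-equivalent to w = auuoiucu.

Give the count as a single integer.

9

piece 0:a — minimal
piece 1:u — minimal
piece 2:u rests on {1:u}
piece 3:o rests on {0:a, 2:u}
piece 4:i rests on {3:o}
piece 5:u rests on {4:i}
piece 6:c rests on {4:i}
piece 7:u rests on {5:u}
minimal pieces: {0:a, 1:u}
ways to finish when only these pieces remain (= sum over removing one remaining piece with nothing left below it):
  1 left: {6}→1  {7}→1
  2 left: {5,7}→1  {6,7}→2
  3 left: {5,6,7}→3
  4 left: {4,5,6,7}→3
  5 left: {3,4,5,6,7}→3
  6 left: {0,3,4,5,6,7}→3  {2,3,4,5,6,7}→3
  placing 0:a first → 3 extensions
  placing 1:u first → 6 extensions
total linear extensions = 9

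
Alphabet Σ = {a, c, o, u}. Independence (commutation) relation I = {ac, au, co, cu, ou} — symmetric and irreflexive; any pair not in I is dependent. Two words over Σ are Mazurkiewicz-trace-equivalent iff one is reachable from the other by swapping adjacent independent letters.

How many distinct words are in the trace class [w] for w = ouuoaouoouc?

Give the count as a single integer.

drop 0:o onto floor
drop 1:u onto floor
drop 2:u onto {1:u}
drop 3:o onto {0:o}
drop 4:a onto {3:o}
drop 5:o onto {4:a}
drop 6:u onto {2:u}
drop 7:o onto {5:o}
drop 8:o onto {7:o}
drop 9:u onto {6:u}
drop 10:c onto floor
ground layer = {0:o, 1:u, 10:c}
drop-orders for the pieces not yet dropped (sum over which currently-grounded one goes next):
  1 to go: {8} 1  {9} 1  {10} 1
  2 to go: {6,9} 1  {7,8} 1  {8,9} 2  {8,10} 2  {9,10} 2
  3 to go: {2,6,9} 1  {5,7,8} 1  {6,8,9} 3  {6,9,10} 3  {7,8,9} 3  {7,8,10} 3  {8,9,10} 6
  4 to go: {1,2,6,9} 1  {2,6,8,9} 4  {2,6,9,10} 4  {4,5,7,8} 1  {5,7,8,9} 4  {5,7,8,10} 4  {6,7,8,9} 6  {6,8,9,10} 12  {7,8,9,10} 12
  5 to go: {1,2,6,8,9} 5  {1,2,6,9,10} 5  {2,6,7,8,9} 10  {2,6,8,9,10} 20  {3,4,5,7,8} 1  {4,5,7,8,9} 5  {4,5,7,8,10} 5  {5,6,7,8,9} 10  {5,7,8,9,10} 20  {6,7,8,9,10} 30
  6 to go: {0,3,4,5,7,8} 1  {1,2,6,7,8,9} 15  {1,2,6,8,9,10} 30  {2,5,6,7,8,9} 20  {2,6,7,8,9,10} 60  {3,4,5,7,8,9} 6  {3,4,5,7,8,10} 6  {4,5,6,7,8,9} 15  {4,5,7,8,9,10} 30  {5,6,7,8,9,10} 60
  7 to go: {0,3,4,5,7,8,9} 7  {0,3,4,5,7,8,10} 7  {1,2,5,6,7,8,9} 35  {1,2,6,7,8,9,10} 105  {2,4,5,6,7,8,9} 35  {2,5,6,7,8,9,10} 140  {3,4,5,6,7,8,9} 21  {3,4,5,7,8,9,10} 42  {4,5,6,7,8,9,10} 105
  8 to go: {0,3,4,5,6,7,8,9} 28  {0,3,4,5,7,8,9,10} 56  {1,2,4,5,6,7,8,9} 70  {1,2,5,6,7,8,9,10} 280  {2,3,4,5,6,7,8,9} 56  {2,4,5,6,7,8,9,10} 280  {3,4,5,6,7,8,9,10} 168
  9 to go: {0,2,3,4,5,6,7,8,9} 84  {0,3,4,5,6,7,8,9,10} 252  {1,2,3,4,5,6,7,8,9} 126  {1,2,4,5,6,7,8,9,10} 630  {2,3,4,5,6,7,8,9,10} 504
  if 0:o drops first: 1260 orders
  if 1:u drops first: 840 orders
  if 10:c drops first: 210 orders
heap linearizations: 2310

2310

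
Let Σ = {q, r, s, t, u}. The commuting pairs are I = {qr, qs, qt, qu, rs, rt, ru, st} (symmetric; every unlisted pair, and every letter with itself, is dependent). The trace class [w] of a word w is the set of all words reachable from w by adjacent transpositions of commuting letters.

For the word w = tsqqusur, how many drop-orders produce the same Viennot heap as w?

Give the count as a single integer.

336

drop 0:t onto floor
drop 1:s onto floor
drop 2:q onto floor
drop 3:q onto {2:q}
drop 4:u onto {0:t, 1:s}
drop 5:s onto {4:u}
drop 6:u onto {5:s}
drop 7:r onto floor
ground layer = {0:t, 1:s, 2:q, 7:r}
drop-orders for the pieces not yet dropped (sum over which currently-grounded one goes next):
  1 to go: {3} 1  {6} 1  {7} 1
  2 to go: {2,3} 1  {3,6} 2  {3,7} 2  {5,6} 1  {6,7} 2
  3 to go: {2,3,6} 3  {2,3,7} 3  {3,5,6} 3  {3,6,7} 6  {4,5,6} 1  {5,6,7} 3
  4 to go: {0,4,5,6} 1  {1,4,5,6} 1  {2,3,5,6} 6  {2,3,6,7} 12  {3,4,5,6} 4  {3,5,6,7} 12  {4,5,6,7} 4
  5 to go: {0,1,4,5,6} 2  {0,3,4,5,6} 5  {0,4,5,6,7} 5  {1,3,4,5,6} 5  {1,4,5,6,7} 5  {2,3,4,5,6} 10  {2,3,5,6,7} 30  {3,4,5,6,7} 20
  6 to go: {0,1,3,4,5,6} 12  {0,1,4,5,6,7} 12  {0,2,3,4,5,6} 15  {0,3,4,5,6,7} 30  {1,2,3,4,5,6} 15  {1,3,4,5,6,7} 30  {2,3,4,5,6,7} 60
  if 0:t drops first: 105 orders
  if 1:s drops first: 105 orders
  if 2:q drops first: 84 orders
  if 7:r drops first: 42 orders
heap linearizations: 336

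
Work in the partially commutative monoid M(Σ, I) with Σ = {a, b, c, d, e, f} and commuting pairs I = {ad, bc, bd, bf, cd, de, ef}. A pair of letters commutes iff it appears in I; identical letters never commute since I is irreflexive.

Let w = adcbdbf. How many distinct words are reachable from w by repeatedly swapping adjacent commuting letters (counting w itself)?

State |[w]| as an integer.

71

piece 0:a — minimal
piece 1:d — minimal
piece 2:c rests on {0:a}
piece 3:b rests on {0:a}
piece 4:d rests on {1:d}
piece 5:b rests on {3:b}
piece 6:f rests on {2:c, 4:d}
minimal pieces: {0:a, 1:d}
ways to finish when only these pieces remain (= sum over removing one remaining piece with nothing left below it):
  1 left: {5}→1  {6}→1
  2 left: {2,6}→1  {3,5}→1  {4,6}→1  {5,6}→2
  3 left: {1,4,6}→1  {2,4,6}→2  {2,5,6}→3  {3,5,6}→3  {4,5,6}→3
  4 left: {1,2,4,6}→3  {1,4,5,6}→4  {2,3,5,6}→6  {2,4,5,6}→8  {3,4,5,6}→6
  5 left: {0,2,3,5,6}→6  {1,2,4,5,6}→15  {1,3,4,5,6}→10  {2,3,4,5,6}→20
  placing 0:a first → 45 extensions
  placing 1:d first → 26 extensions
total linear extensions = 71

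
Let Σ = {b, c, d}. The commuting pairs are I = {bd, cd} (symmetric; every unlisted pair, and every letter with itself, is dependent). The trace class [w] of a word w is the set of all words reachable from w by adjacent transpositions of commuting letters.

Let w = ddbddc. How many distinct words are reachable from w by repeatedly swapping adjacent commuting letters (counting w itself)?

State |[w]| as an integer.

15

#0=d has no predecessor
#1=d depends on [0:d]
#2=b has no predecessor
#3=d depends on [1:d]
#4=d depends on [3:d]
#5=c depends on [2:b]
sources: [0:d, 2:b]
N(rest) = Σ N(rest − s) over sources s of rest; N(one piece) = 1:
  size 1 → [4]=1  [5]=1
  size 2 → [2,5]=1  [3,4]=1  [4,5]=2
  size 3 → [1,3,4]=1  [2,4,5]=3  [3,4,5]=3
  size 4 → [0,1,3,4]=1  [1,3,4,5]=4  [2,3,4,5]=6
  first=0(d) contributes 10
  first=2(b) contributes 5
|[w]| = 15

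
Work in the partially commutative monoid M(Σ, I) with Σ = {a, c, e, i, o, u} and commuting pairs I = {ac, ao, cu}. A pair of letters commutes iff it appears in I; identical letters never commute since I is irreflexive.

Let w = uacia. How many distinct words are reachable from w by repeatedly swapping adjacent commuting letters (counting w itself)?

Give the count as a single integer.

3

0(u) covers ∅
1(a) covers 0:u
2(c) covers ∅
3(i) covers 1:a, 2:c
4(a) covers 3:i
floor of heap: 0:u, 2:c
completions by unplaced set U, small U first (add the entries for U minus each lowest piece of U):
  |U|=1: {4}:1
  |U|=2: {3,4}:1
  |U|=3: {1,3,4}:1  {2,3,4}:1
  start at 0(u): 2
  start at 2(c): 1
sum over floor = 3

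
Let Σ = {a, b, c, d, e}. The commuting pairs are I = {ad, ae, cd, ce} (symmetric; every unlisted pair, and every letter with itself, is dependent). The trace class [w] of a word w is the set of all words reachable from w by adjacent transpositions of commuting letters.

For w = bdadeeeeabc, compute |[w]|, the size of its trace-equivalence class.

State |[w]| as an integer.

28

0(b) covers ∅
1(d) covers 0:b
2(a) covers 0:b
3(d) covers 1:d
4(e) covers 3:d
5(e) covers 4:e
6(e) covers 5:e
7(e) covers 6:e
8(a) covers 2:a
9(b) covers 7:e, 8:a
10(c) covers 9:b
floor of heap: 0:b
completions by unplaced set U, small U first (add the entries for U minus each lowest piece of U):
  |U|=1: {10}:1
  |U|=2: {9,10}:1
  |U|=3: {7,9,10}:1  {8,9,10}:1
  |U|=4: {2,8,9,10}:1  {6,7,9,10}:1  {7,8,9,10}:2
  |U|=5: {2,7,8,9,10}:3  {5,6,7,9,10}:1  {6,7,8,9,10}:3
  |U|=6: {2,6,7,8,9,10}:6  {4,5,6,7,9,10}:1  {5,6,7,8,9,10}:4
  |U|=7: {2,5,6,7,8,9,10}:10  {3,4,5,6,7,9,10}:1  {4,5,6,7,8,9,10}:5
  |U|=8: {1,3,4,5,6,7,9,10}:1  {2,4,5,6,7,8,9,10}:15  {3,4,5,6,7,8,9,10}:6
  |U|=9: {1,3,4,5,6,7,8,9,10}:7  {2,3,4,5,6,7,8,9,10}:21
  start at 0(b): 28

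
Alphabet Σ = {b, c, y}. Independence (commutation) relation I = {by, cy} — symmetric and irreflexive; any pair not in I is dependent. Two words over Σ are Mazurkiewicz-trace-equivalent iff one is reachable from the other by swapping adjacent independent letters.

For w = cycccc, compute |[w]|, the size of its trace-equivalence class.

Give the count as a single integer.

6

piece 0:c — minimal
piece 1:y — minimal
piece 2:c rests on {0:c}
piece 3:c rests on {2:c}
piece 4:c rests on {3:c}
piece 5:c rests on {4:c}
minimal pieces: {0:c, 1:y}
ways to finish when only these pieces remain (= sum over removing one remaining piece with nothing left below it):
  1 left: {1}→1  {5}→1
  2 left: {1,5}→2  {4,5}→1
  3 left: {1,4,5}→3  {3,4,5}→1
  4 left: {1,3,4,5}→4  {2,3,4,5}→1
  placing 0:c first → 5 extensions
  placing 1:y first → 1 extensions
total linear extensions = 6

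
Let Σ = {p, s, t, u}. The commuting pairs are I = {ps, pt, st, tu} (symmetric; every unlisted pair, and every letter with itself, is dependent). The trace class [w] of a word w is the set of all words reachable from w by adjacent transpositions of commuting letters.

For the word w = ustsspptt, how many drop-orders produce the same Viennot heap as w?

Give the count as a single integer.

#0=u has no predecessor
#1=s depends on [0:u]
#2=t has no predecessor
#3=s depends on [1:s]
#4=s depends on [3:s]
#5=p depends on [0:u]
#6=p depends on [5:p]
#7=t depends on [2:t]
#8=t depends on [7:t]
sources: [0:u, 2:t]
N(rest) = Σ N(rest − s) over sources s of rest; N(one piece) = 1:
  size 1 → [4]=1  [6]=1  [8]=1
  size 2 → [3,4]=1  [4,6]=2  [4,8]=2  [5,6]=1  [6,8]=2  [7,8]=1
  size 3 → [1,3,4]=1  [2,7,8]=1  [3,4,6]=3  [3,4,8]=3  [4,5,6]=3  [4,6,8]=6  [4,7,8]=3  [5,6,8]=3  [6,7,8]=3
  size 4 → [1,3,4,6]=4  [1,3,4,8]=4  [2,4,7,8]=4  [2,6,7,8]=4  [3,4,5,6]=6  [3,4,6,8]=12  [3,4,7,8]=6  [4,5,6,8]=12  [4,6,7,8]=12  [5,6,7,8]=6
  size 5 → [1,3,4,5,6]=10  [1,3,4,6,8]=20  [1,3,4,7,8]=10  [2,3,4,7,8]=10  [2,4,6,7,8]=20  [2,5,6,7,8]=10  [3,4,5,6,8]=30  [3,4,6,7,8]=30  [4,5,6,7,8]=30
  size 6 → [0,1,3,4,5,6]=10  [1,2,3,4,7,8]=20  [1,3,4,5,6,8]=60  [1,3,4,6,7,8]=60  [2,3,4,6,7,8]=60  [2,4,5,6,7,8]=60  [3,4,5,6,7,8]=90
  size 7 → [0,1,3,4,5,6,8]=70  [1,2,3,4,6,7,8]=140  [1,3,4,5,6,7,8]=210  [2,3,4,5,6,7,8]=210
  first=0(u) contributes 560
  first=2(t) contributes 280
|[w]| = 840

840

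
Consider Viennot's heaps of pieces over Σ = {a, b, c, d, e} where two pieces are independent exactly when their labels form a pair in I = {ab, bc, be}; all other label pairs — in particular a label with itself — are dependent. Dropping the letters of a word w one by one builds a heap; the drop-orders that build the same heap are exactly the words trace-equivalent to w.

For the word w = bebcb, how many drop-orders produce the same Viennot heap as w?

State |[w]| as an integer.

drop 0:b onto floor
drop 1:e onto floor
drop 2:b onto {0:b}
drop 3:c onto {1:e}
drop 4:b onto {2:b}
ground layer = {0:b, 1:e}
drop-orders for the pieces not yet dropped (sum over which currently-grounded one goes next):
  1 to go: {3} 1  {4} 1
  2 to go: {1,3} 1  {2,4} 1  {3,4} 2
  3 to go: {0,2,4} 1  {1,3,4} 3  {2,3,4} 3
  if 0:b drops first: 6 orders
  if 1:e drops first: 4 orders
heap linearizations: 10

10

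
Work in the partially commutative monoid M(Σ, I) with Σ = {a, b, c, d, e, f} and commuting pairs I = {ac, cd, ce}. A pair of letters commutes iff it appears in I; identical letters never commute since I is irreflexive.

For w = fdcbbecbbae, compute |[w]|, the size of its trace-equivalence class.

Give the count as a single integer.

4

piece 0:f — minimal
piece 1:d rests on {0:f}
piece 2:c rests on {0:f}
piece 3:b rests on {1:d, 2:c}
piece 4:b rests on {3:b}
piece 5:e rests on {4:b}
piece 6:c rests on {4:b}
piece 7:b rests on {5:e, 6:c}
piece 8:b rests on {7:b}
piece 9:a rests on {8:b}
piece 10:e rests on {9:a}
minimal pieces: {0:f}
ways to finish when only these pieces remain (= sum over removing one remaining piece with nothing left below it):
  1 left: {10}→1
  2 left: {9,10}→1
  3 left: {8,9,10}→1
  4 left: {7,8,9,10}→1
  5 left: {5,7,8,9,10}→1  {6,7,8,9,10}→1
  6 left: {5,6,7,8,9,10}→2
  7 left: {4,5,6,7,8,9,10}→2
  8 left: {3,4,5,6,7,8,9,10}→2
  9 left: {1,3,4,5,6,7,8,9,10}→2  {2,3,4,5,6,7,8,9,10}→2
  placing 0:f first → 4 extensions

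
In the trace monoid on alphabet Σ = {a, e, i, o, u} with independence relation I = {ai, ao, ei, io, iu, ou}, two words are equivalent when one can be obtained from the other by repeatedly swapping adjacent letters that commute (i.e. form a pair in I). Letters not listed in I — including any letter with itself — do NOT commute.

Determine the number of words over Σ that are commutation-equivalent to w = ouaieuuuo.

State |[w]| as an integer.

108

0(o) covers ∅
1(u) covers ∅
2(a) covers 1:u
3(i) covers ∅
4(e) covers 0:o, 2:a
5(u) covers 4:e
6(u) covers 5:u
7(u) covers 6:u
8(o) covers 4:e
floor of heap: 0:o, 1:u, 3:i
completions by unplaced set U, small U first (add the entries for U minus each lowest piece of U):
  |U|=1: {3}:1  {7}:1  {8}:1
  |U|=2: {3,7}:2  {3,8}:2  {6,7}:1  {7,8}:2
  |U|=3: {3,6,7}:3  {3,7,8}:6  {5,6,7}:1  {6,7,8}:3
  |U|=4: {3,5,6,7}:4  {3,6,7,8}:12  {5,6,7,8}:4
  |U|=5: {3,5,6,7,8}:20  {4,5,6,7,8}:4
  |U|=6: {0,4,5,6,7,8}:4  {2,4,5,6,7,8}:4  {3,4,5,6,7,8}:24
  |U|=7: {0,2,4,5,6,7,8}:8  {0,3,4,5,6,7,8}:28  {1,2,4,5,6,7,8}:4  {2,3,4,5,6,7,8}:28
  start at 0(o): 32
  start at 1(u): 64
  start at 3(i): 12
sum over floor = 108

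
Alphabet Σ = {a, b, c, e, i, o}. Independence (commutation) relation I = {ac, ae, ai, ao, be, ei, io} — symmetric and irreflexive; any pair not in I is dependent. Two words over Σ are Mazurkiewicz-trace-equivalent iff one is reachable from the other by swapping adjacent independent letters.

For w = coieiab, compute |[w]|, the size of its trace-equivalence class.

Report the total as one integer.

51

#0=c has no predecessor
#1=o depends on [0:c]
#2=i depends on [0:c]
#3=e depends on [1:o]
#4=i depends on [2:i]
#5=a has no predecessor
#6=b depends on [1:o, 4:i, 5:a]
sources: [0:c, 5:a]
N(rest) = Σ N(rest − s) over sources s of rest; N(one piece) = 1:
  size 1 → [3]=1  [6]=1
  size 2 → [3,6]=2  [4,6]=1  [5,6]=1
  size 3 → [1,3,6]=2  [2,4,6]=1  [3,4,6]=3  [3,5,6]=3  [4,5,6]=2
  size 4 → [1,3,4,6]=5  [1,3,5,6]=5  [2,3,4,6]=4  [2,4,5,6]=3  [3,4,5,6]=8
  size 5 → [1,2,3,4,6]=9  [1,3,4,5,6]=18  [2,3,4,5,6]=15
  first=0(c) contributes 42
  first=5(a) contributes 9
|[w]| = 51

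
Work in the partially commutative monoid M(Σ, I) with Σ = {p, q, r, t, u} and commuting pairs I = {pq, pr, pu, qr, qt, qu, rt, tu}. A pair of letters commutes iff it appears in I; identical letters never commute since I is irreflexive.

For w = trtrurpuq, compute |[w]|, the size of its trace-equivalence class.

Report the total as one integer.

piece 0:t — minimal
piece 1:r — minimal
piece 2:t rests on {0:t}
piece 3:r rests on {1:r}
piece 4:u rests on {3:r}
piece 5:r rests on {4:u}
piece 6:p rests on {2:t}
piece 7:u rests on {5:r}
piece 8:q — minimal
minimal pieces: {0:t, 1:r, 8:q}
ways to finish when only these pieces remain (= sum over removing one remaining piece with nothing left below it):
  1 left: {6}→1  {7}→1  {8}→1
  2 left: {2,6}→1  {5,7}→1  {6,7}→2  {6,8}→2  {7,8}→2
  3 left: {0,2,6}→1  {2,6,7}→3  {2,6,8}→3  {4,5,7}→1  {5,6,7}→3  {5,7,8}→3  {6,7,8}→6
  4 left: {0,2,6,7}→4  {0,2,6,8}→4  {2,5,6,7}→6  {2,6,7,8}→12  {3,4,5,7}→1  {4,5,6,7}→4  {4,5,7,8}→4  {5,6,7,8}→12
  5 left: {0,2,5,6,7}→10  {0,2,6,7,8}→20  {1,3,4,5,7}→1  {2,4,5,6,7}→10  {2,5,6,7,8}→30  {3,4,5,6,7}→5  {3,4,5,7,8}→5  {4,5,6,7,8}→20
  6 left: {0,2,4,5,6,7}→20  {0,2,5,6,7,8}→60  {1,3,4,5,6,7}→6  {1,3,4,5,7,8}→6  {2,3,4,5,6,7}→15  {2,4,5,6,7,8}→60  {3,4,5,6,7,8}→30
  7 left: {0,2,3,4,5,6,7}→35  {0,2,4,5,6,7,8}→140  {1,2,3,4,5,6,7}→21  {1,3,4,5,6,7,8}→42  {2,3,4,5,6,7,8}→105
  placing 0:t first → 168 extensions
  placing 1:r first → 280 extensions
  placing 8:q first → 56 extensions
total linear extensions = 504

504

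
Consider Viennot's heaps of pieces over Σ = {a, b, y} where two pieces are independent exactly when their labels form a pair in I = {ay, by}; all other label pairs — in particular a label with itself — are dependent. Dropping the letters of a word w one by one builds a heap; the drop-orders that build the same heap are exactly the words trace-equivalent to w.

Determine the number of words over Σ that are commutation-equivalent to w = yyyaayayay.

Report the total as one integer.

210

#0=y has no predecessor
#1=y depends on [0:y]
#2=y depends on [1:y]
#3=a has no predecessor
#4=a depends on [3:a]
#5=y depends on [2:y]
#6=a depends on [4:a]
#7=y depends on [5:y]
#8=a depends on [6:a]
#9=y depends on [7:y]
sources: [0:y, 3:a]
N(rest) = Σ N(rest − s) over sources s of rest; N(one piece) = 1:
  size 1 → [8]=1  [9]=1
  size 2 → [6,8]=1  [7,9]=1  [8,9]=2
  size 3 → [4,6,8]=1  [5,7,9]=1  [6,8,9]=3  [7,8,9]=3
  size 4 → [2,5,7,9]=1  [3,4,6,8]=1  [4,6,8,9]=4  [5,7,8,9]=4  [6,7,8,9]=6
  size 5 → [1,2,5,7,9]=1  [2,5,7,8,9]=5  [3,4,6,8,9]=5  [4,6,7,8,9]=10  [5,6,7,8,9]=10
  size 6 → [0,1,2,5,7,9]=1  [1,2,5,7,8,9]=6  [2,5,6,7,8,9]=15  [3,4,6,7,8,9]=15  [4,5,6,7,8,9]=20
  size 7 → [0,1,2,5,7,8,9]=7  [1,2,5,6,7,8,9]=21  [2,4,5,6,7,8,9]=35  [3,4,5,6,7,8,9]=35
  size 8 → [0,1,2,5,6,7,8,9]=28  [1,2,4,5,6,7,8,9]=56  [2,3,4,5,6,7,8,9]=70
  first=0(y) contributes 126
  first=3(a) contributes 84
|[w]| = 210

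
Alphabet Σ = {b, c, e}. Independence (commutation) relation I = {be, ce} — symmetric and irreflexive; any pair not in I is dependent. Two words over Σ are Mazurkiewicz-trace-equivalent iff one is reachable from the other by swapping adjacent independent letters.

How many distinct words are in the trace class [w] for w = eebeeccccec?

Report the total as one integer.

#0=e has no predecessor
#1=e depends on [0:e]
#2=b has no predecessor
#3=e depends on [1:e]
#4=e depends on [3:e]
#5=c depends on [2:b]
#6=c depends on [5:c]
#7=c depends on [6:c]
#8=c depends on [7:c]
#9=e depends on [4:e]
#10=c depends on [8:c]
sources: [0:e, 2:b]
N(rest) = Σ N(rest − s) over sources s of rest; N(one piece) = 1:
  size 1 → [9]=1  [10]=1
  size 2 → [4,9]=1  [8,10]=1  [9,10]=2
  size 3 → [3,4,9]=1  [4,9,10]=3  [7,8,10]=1  [8,9,10]=3
  size 4 → [1,3,4,9]=1  [3,4,9,10]=4  [4,8,9,10]=6  [6,7,8,10]=1  [7,8,9,10]=4
  size 5 → [0,1,3,4,9]=1  [1,3,4,9,10]=5  [3,4,8,9,10]=10  [4,7,8,9,10]=10  [5,6,7,8,10]=1  [6,7,8,9,10]=5
  size 6 → [0,1,3,4,9,10]=6  [1,3,4,8,9,10]=15  [2,5,6,7,8,10]=1  [3,4,7,8,9,10]=20  [4,6,7,8,9,10]=15  [5,6,7,8,9,10]=6
  size 7 → [0,1,3,4,8,9,10]=21  [1,3,4,7,8,9,10]=35  [2,5,6,7,8,9,10]=7  [3,4,6,7,8,9,10]=35  [4,5,6,7,8,9,10]=21
  size 8 → [0,1,3,4,7,8,9,10]=56  [1,3,4,6,7,8,9,10]=70  [2,4,5,6,7,8,9,10]=28  [3,4,5,6,7,8,9,10]=56
  size 9 → [0,1,3,4,6,7,8,9,10]=126  [1,3,4,5,6,7,8,9,10]=126  [2,3,4,5,6,7,8,9,10]=84
  first=0(e) contributes 210
  first=2(b) contributes 252
|[w]| = 462

462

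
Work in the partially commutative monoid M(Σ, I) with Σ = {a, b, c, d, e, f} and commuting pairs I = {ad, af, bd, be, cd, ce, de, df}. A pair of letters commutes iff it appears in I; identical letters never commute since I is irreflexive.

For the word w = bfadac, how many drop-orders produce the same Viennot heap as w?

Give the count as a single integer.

piece 0:b — minimal
piece 1:f rests on {0:b}
piece 2:a rests on {0:b}
piece 3:d — minimal
piece 4:a rests on {2:a}
piece 5:c rests on {1:f, 4:a}
minimal pieces: {0:b, 3:d}
ways to finish when only these pieces remain (= sum over removing one remaining piece with nothing left below it):
  1 left: {3}→1  {5}→1
  2 left: {1,5}→1  {3,5}→2  {4,5}→1
  3 left: {1,3,5}→3  {1,4,5}→2  {2,4,5}→1  {3,4,5}→3
  4 left: {1,2,4,5}→3  {1,3,4,5}→8  {2,3,4,5}→4
  placing 0:b first → 15 extensions
  placing 3:d first → 3 extensions
total linear extensions = 18

18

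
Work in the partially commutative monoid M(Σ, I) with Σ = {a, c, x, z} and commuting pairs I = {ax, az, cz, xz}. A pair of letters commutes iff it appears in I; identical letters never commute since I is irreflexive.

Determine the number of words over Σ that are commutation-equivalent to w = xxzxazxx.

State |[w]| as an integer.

168

piece 0:x — minimal
piece 1:x rests on {0:x}
piece 2:z — minimal
piece 3:x rests on {1:x}
piece 4:a — minimal
piece 5:z rests on {2:z}
piece 6:x rests on {3:x}
piece 7:x rests on {6:x}
minimal pieces: {0:x, 2:z, 4:a}
ways to finish when only these pieces remain (= sum over removing one remaining piece with nothing left below it):
  1 left: {4}→1  {5}→1  {7}→1
  2 left: {2,5}→1  {4,5}→2  {4,7}→2  {5,7}→2  {6,7}→1
  3 left: {2,4,5}→3  {2,5,7}→3  {3,6,7}→1  {4,5,7}→6  {4,6,7}→3  {5,6,7}→3
  4 left: {1,3,6,7}→1  {2,4,5,7}→12  {2,5,6,7}→6  {3,4,6,7}→4  {3,5,6,7}→4  {4,5,6,7}→12
  5 left: {0,1,3,6,7}→1  {1,3,4,6,7}→5  {1,3,5,6,7}→5  {2,3,5,6,7}→10  {2,4,5,6,7}→30  {3,4,5,6,7}→20
  6 left: {0,1,3,4,6,7}→6  {0,1,3,5,6,7}→6  {1,2,3,5,6,7}→15  {1,3,4,5,6,7}→30  {2,3,4,5,6,7}→60
  placing 0:x first → 105 extensions
  placing 2:z first → 42 extensions
  placing 4:a first → 21 extensions
total linear extensions = 168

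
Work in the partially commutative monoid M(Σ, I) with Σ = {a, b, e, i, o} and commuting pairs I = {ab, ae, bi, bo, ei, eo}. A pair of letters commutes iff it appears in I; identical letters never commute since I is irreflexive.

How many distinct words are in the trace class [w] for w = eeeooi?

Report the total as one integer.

0(e) covers ∅
1(e) covers 0:e
2(e) covers 1:e
3(o) covers ∅
4(o) covers 3:o
5(i) covers 4:o
floor of heap: 0:e, 3:o
completions by unplaced set U, small U first (add the entries for U minus each lowest piece of U):
  |U|=1: {2}:1  {5}:1
  |U|=2: {1,2}:1  {2,5}:2  {4,5}:1
  |U|=3: {0,1,2}:1  {1,2,5}:3  {2,4,5}:3  {3,4,5}:1
  |U|=4: {0,1,2,5}:4  {1,2,4,5}:6  {2,3,4,5}:4
  start at 0(e): 10
  start at 3(o): 10
sum over floor = 20

20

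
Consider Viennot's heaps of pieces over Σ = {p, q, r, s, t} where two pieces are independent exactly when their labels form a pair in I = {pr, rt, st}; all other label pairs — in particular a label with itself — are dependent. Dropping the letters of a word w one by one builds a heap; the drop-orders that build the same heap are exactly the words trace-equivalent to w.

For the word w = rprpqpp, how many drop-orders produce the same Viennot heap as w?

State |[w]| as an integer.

0(r) covers ∅
1(p) covers ∅
2(r) covers 0:r
3(p) covers 1:p
4(q) covers 2:r, 3:p
5(p) covers 4:q
6(p) covers 5:p
floor of heap: 0:r, 1:p
completions by unplaced set U, small U first (add the entries for U minus each lowest piece of U):
  |U|=1: {6}:1
  |U|=2: {5,6}:1
  |U|=3: {4,5,6}:1
  |U|=4: {2,4,5,6}:1  {3,4,5,6}:1
  |U|=5: {0,2,4,5,6}:1  {1,3,4,5,6}:1  {2,3,4,5,6}:2
  start at 0(r): 3
  start at 1(p): 3
sum over floor = 6

6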